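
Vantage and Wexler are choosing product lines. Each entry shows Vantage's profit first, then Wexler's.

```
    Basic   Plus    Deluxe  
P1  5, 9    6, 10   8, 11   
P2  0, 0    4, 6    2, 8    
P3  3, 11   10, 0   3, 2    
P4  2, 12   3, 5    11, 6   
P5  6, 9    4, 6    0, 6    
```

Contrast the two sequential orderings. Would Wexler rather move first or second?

second

If Vantage leads: Wexler's best replies are P1→Deluxe, P2→Deluxe, P3→Basic, P4→Basic, P5→Basic; Vantage's induced payoffs 8, 2, 3, 2, 6; outcome (P1, Deluxe), payoffs (8, 11).
If Wexler leads: Vantage's best replies are Basic→P5, Plus→P3, Deluxe→P4; Wexler's induced payoffs 9, 0, 6; outcome (P5, Basic), payoffs (6, 9).
Wexler gets 9 moving first and 11 moving second, so Wexler prefers to move second.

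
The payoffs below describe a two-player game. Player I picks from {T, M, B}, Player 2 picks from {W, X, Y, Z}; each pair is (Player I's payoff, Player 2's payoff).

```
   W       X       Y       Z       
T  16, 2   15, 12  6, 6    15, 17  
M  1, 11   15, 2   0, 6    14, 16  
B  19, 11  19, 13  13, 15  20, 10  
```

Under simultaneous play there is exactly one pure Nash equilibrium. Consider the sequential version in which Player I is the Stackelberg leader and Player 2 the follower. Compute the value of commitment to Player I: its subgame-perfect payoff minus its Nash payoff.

Work backward from Player 2's decision.
- T: Player 2 compares 2, 12, 6, 17 and picks Z; Player I would get 15.
- M: Player 2 compares 11, 2, 6, 16 and picks Z; Player I would get 14.
- B: Player 2 compares 11, 13, 15, 10 and picks Y; Player I would get 13.
Maximizing over 15, 14, 13, Player I chooses T. Subgame-perfect outcome: (T, Z) with payoffs (15, 17).
Under simultaneous play:
Player I's best replies: W→B; X→B; Y→B; Z→B.
Player 2's best replies: T→Z; M→Z; B→Y.
Only (B, Y) has each player best-responding; Nash payoffs (13, 15).
Player I's commitment gain: 15 − 13 = 2.

2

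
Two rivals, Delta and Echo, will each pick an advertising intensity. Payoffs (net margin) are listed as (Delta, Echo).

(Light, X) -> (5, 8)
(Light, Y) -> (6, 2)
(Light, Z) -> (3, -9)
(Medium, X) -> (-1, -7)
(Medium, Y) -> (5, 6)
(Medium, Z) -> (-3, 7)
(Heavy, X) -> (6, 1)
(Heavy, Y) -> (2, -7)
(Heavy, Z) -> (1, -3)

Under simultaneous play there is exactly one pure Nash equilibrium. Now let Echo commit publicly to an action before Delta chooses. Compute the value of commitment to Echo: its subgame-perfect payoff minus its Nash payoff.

Delta best-responds to each possible Echo move:
- X → Delta plays Heavy (best of 5, -1, 6); Echo gets 1.
- Y → Delta plays Light (best of 6, 5, 2); Echo gets 2.
- Z → Delta plays Light (best of 3, -3, 1); Echo gets -9.
Maximizing over 1, 2, -9, Echo chooses Y. Subgame-perfect outcome: (Light, Y) with payoffs (6, 2).
Under simultaneous play:
Delta's best replies: X→Heavy; Y→Light; Z→Light.
Echo's best replies: Light→X; Medium→Z; Heavy→X.
The unique mutual best reply is (Heavy, X), giving (6, 1).
Echo's commitment gain: 2 − 1 = 1.

1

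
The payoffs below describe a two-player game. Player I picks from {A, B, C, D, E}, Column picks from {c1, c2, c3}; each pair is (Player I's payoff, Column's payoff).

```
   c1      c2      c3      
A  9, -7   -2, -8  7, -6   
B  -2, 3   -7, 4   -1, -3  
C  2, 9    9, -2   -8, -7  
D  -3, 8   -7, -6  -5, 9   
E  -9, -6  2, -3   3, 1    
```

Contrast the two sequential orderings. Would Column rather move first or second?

If Player I leads: Column's best replies are A→c3, B→c2, C→c1, D→c3, E→c3; Player I's induced payoffs 7, -7, 2, -5, 3; outcome (A, c3), payoffs (7, -6).
If Column leads: Player I's best replies are c1→A, c2→C, c3→A; Column's induced payoffs -7, -2, -6; outcome (C, c2), payoffs (9, -2).
Column gets -2 moving first and -6 moving second, so Column prefers to move first.

first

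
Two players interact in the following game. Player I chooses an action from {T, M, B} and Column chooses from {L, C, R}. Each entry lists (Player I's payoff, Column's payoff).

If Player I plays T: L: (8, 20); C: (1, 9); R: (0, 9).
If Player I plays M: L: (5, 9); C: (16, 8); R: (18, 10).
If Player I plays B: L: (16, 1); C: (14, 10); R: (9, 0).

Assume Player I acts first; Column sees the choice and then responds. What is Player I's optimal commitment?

Work backward from Column's decision.
- T: Column compares 20, 9, 9 and picks L; Player I would get 8.
- M: Column compares 9, 8, 10 and picks R; Player I would get 18.
- B: Column compares 1, 10, 0 and picks C; Player I would get 14.
Among 8, 18, 14, the best is 18 at M. Subgame-perfect outcome: (M, R) with payoffs (18, 10).

M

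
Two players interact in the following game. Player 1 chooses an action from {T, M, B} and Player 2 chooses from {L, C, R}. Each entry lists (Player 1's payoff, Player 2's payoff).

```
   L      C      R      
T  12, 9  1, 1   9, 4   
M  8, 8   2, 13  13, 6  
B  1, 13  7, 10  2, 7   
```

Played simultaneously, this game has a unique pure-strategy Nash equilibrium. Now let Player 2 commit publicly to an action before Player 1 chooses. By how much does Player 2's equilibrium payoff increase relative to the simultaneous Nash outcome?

Work backward from Player 1's decision.
- L: BR = T, leader payoff 9.
- C: BR = B, leader payoff 10.
- R: BR = M, leader payoff 6.
Player 2's induced payoffs are 9, 10, 6, so Player 2 commits to C. Subgame-perfect outcome: (B, C) with payoffs (7, 10).
Now find the simultaneous Nash equilibrium.
Player 1's best replies: L→T; C→B; R→M.
Player 2's best replies: T→L; M→C; B→L.
The unique mutual best reply is (T, L), giving (12, 9).
Player 2's commitment gain: 10 − 9 = 1.

1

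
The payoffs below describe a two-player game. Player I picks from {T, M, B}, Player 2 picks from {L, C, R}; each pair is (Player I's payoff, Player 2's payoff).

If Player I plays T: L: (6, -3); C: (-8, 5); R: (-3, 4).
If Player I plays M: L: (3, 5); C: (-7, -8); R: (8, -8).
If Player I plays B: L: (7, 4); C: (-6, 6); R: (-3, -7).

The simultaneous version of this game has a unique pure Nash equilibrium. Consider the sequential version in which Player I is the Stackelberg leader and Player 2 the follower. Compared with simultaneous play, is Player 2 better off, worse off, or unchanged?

worse off

Work backward from Player 2's decision.
- T: Player 2 compares -3, 5, 4 and picks C; Player I would get -8.
- M: Player 2 compares 5, -8, -8 and picks L; Player I would get 3.
- B: Player 2 compares 4, 6, -7 and picks C; Player I would get -6.
Among -8, 3, -6, the best is 3 at M. Subgame-perfect outcome: (M, L) with payoffs (3, 5).
Now find the simultaneous Nash equilibrium.
Player I's best replies: L→B; C→B; R→M.
Player 2's best replies: T→C; M→L; B→C.
Only (B, C) has each player best-responding; Nash payoffs (-6, 6).
Player 2 earns 5 sequentially versus 6 at the Nash outcome: worse off.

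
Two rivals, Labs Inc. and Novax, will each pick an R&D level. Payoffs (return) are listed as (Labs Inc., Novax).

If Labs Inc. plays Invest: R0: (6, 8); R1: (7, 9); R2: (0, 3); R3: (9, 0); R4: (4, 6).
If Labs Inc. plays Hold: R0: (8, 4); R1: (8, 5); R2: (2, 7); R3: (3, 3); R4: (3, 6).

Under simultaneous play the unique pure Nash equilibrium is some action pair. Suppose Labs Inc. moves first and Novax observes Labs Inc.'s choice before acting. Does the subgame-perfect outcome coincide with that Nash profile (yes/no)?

no

Solve by backward induction (Labs Inc. leads).
- Invest → Novax plays R1 (best of 8, 9, 3, 0, 6); Labs Inc. gets 7.
- Hold → Novax plays R2 (best of 4, 5, 7, 3, 6); Labs Inc. gets 2.
Maximizing over 7, 2, Labs Inc. chooses Invest. Subgame-perfect outcome: (Invest, R1) with payoffs (7, 9).
For the simultaneous game, intersect best replies.
Labs Inc.'s best replies: R0→Hold; R1→Hold; R2→Hold; R3→Invest; R4→Invest.
Novax's best replies: Invest→R1; Hold→R2.
The unique mutual best reply is (Hold, R2), giving (2, 7).
Sequential outcome (Invest, R1) differs from the Nash profile (Hold, R2).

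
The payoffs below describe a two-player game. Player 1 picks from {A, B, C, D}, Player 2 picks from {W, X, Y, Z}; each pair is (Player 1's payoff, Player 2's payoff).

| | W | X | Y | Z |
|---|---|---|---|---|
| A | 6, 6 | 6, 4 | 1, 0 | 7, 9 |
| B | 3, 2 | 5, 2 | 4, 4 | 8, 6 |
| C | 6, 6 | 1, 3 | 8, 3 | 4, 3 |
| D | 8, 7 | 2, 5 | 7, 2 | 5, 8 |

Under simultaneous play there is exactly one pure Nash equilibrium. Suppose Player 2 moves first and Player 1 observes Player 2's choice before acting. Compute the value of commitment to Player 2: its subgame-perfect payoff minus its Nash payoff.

1

Solve by backward induction (Player 2 leads).
- W: Player 1 compares 6, 3, 6, 8 and picks D; Player 2 would get 7.
- X: Player 1 compares 6, 5, 1, 2 and picks A; Player 2 would get 4.
- Y: Player 1 compares 1, 4, 8, 7 and picks C; Player 2 would get 3.
- Z: Player 1 compares 7, 8, 4, 5 and picks B; Player 2 would get 6.
Among 7, 4, 3, 6, the best is 7 at W. Subgame-perfect outcome: (D, W) with payoffs (8, 7).
Under simultaneous play:
Player 1's best replies: W→D; X→A; Y→C; Z→B.
Player 2's best replies: A→Z; B→Z; C→W; D→Z.
The unique mutual best reply is (B, Z), giving (8, 6).
Player 2's commitment gain: 7 − 6 = 1.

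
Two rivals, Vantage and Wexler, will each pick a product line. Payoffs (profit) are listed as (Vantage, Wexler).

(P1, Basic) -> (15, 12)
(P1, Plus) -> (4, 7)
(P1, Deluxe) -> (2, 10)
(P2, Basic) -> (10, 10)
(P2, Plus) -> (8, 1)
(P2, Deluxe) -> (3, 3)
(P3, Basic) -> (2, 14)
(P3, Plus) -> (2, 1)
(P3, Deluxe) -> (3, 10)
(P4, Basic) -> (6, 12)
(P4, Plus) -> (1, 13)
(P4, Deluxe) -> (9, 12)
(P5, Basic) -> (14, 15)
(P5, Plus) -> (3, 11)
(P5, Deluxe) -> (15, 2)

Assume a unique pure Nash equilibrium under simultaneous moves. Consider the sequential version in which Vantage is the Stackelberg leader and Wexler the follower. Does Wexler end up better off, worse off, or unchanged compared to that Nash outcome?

unchanged

Wexler best-responds to each possible Vantage move:
- P1 → Wexler plays Basic (best of 12, 7, 10); Vantage gets 15.
- P2 → Wexler plays Basic (best of 10, 1, 3); Vantage gets 10.
- P3 → Wexler plays Basic (best of 14, 1, 10); Vantage gets 2.
- P4 → Wexler plays Plus (best of 12, 13, 12); Vantage gets 1.
- P5 → Wexler plays Basic (best of 15, 11, 2); Vantage gets 14.
Vantage's induced payoffs are 15, 10, 2, 1, 14, so Vantage commits to P1. Subgame-perfect outcome: (P1, Basic) with payoffs (15, 12).
For the simultaneous game, intersect best replies.
Vantage's best replies: Basic→P1; Plus→P2; Deluxe→P5.
Wexler's best replies: P1→Basic; P2→Basic; P3→Basic; P4→Plus; P5→Basic.
The unique mutual best reply is (P1, Basic), giving (15, 12).
Wexler earns 12 sequentially versus 12 at the Nash outcome: unchanged.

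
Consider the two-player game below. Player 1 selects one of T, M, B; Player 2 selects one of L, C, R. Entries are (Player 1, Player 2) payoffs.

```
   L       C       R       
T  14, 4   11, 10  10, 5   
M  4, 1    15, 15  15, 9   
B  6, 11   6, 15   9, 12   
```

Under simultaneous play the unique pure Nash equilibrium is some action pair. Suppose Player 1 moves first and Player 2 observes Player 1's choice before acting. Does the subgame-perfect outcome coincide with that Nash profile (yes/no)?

yes

Backward induction with Player 1 moving first.
- T: Player 2 compares 4, 10, 5 and picks C; Player 1 would get 11.
- M: Player 2 compares 1, 15, 9 and picks C; Player 1 would get 15.
- B: Player 2 compares 11, 15, 12 and picks C; Player 1 would get 6.
Among 11, 15, 6, the best is 15 at M. Subgame-perfect outcome: (M, C) with payoffs (15, 15).
Under simultaneous play:
Player 1's best replies: L→T; C→M; R→M.
Player 2's best replies: T→C; M→C; B→C.
Only (M, C) has each player best-responding; Nash payoffs (15, 15).
Sequential outcome (M, C) coincides with the Nash profile (M, C).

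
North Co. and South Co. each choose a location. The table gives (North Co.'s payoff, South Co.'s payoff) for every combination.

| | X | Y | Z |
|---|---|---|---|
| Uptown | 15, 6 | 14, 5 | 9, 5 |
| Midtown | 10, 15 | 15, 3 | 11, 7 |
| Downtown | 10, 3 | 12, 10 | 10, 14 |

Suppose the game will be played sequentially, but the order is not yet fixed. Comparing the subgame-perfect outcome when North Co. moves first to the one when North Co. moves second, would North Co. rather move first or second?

first

If North Co. leads: South Co.'s best replies are Uptown→X, Midtown→X, Downtown→Z; North Co.'s induced payoffs 15, 10, 10; outcome (Uptown, X), payoffs (15, 6).
If South Co. leads: North Co.'s best replies are X→Uptown, Y→Midtown, Z→Midtown; South Co.'s induced payoffs 6, 3, 7; outcome (Midtown, Z), payoffs (11, 7).
North Co. gets 15 moving first and 11 moving second, so North Co. prefers to move first.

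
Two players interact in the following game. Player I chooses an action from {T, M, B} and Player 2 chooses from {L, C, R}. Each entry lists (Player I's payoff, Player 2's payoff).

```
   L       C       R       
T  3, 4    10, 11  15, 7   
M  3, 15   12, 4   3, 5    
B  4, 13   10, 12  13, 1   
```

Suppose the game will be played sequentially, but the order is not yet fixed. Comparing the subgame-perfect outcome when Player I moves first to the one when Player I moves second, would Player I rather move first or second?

If Player I leads: Player 2's best replies are T→C, M→L, B→L; Player I's induced payoffs 10, 3, 4; outcome (T, C), payoffs (10, 11).
If Player 2 leads: Player I's best replies are L→B, C→M, R→T; Player 2's induced payoffs 13, 4, 7; outcome (B, L), payoffs (4, 13).
Player I gets 10 moving first and 4 moving second, so Player I prefers to move first.

first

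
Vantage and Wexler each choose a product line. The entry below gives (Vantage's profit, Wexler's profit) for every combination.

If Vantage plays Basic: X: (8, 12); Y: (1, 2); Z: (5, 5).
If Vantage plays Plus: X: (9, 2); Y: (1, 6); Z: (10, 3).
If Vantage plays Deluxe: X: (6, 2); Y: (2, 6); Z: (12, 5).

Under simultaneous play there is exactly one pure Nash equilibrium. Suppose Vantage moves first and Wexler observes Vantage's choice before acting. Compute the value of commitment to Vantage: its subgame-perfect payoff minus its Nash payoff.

6

Backward induction with Vantage moving first.
- Basic → Wexler plays X (best of 12, 2, 5); Vantage gets 8.
- Plus → Wexler plays Y (best of 2, 6, 3); Vantage gets 1.
- Deluxe → Wexler plays Y (best of 2, 6, 5); Vantage gets 2.
Among 8, 1, 2, the best is 8 at Basic. Subgame-perfect outcome: (Basic, X) with payoffs (8, 12).
Under simultaneous play:
Vantage's best replies: X→Plus; Y→Deluxe; Z→Deluxe.
Wexler's best replies: Basic→X; Plus→Y; Deluxe→Y.
The unique mutual best reply is (Deluxe, Y), giving (2, 6).
Vantage's commitment gain: 8 − 2 = 6.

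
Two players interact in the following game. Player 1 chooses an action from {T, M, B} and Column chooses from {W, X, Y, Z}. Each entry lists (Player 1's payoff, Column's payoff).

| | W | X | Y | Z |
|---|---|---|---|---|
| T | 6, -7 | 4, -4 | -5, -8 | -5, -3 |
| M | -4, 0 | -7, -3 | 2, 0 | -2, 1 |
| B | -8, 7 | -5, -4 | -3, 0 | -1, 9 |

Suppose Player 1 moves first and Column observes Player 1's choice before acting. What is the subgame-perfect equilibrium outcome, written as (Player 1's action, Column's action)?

(B, Z)

Work backward from Column's decision.
- T → Column plays Z (best of -7, -4, -8, -3); Player 1 gets -5.
- M → Column plays Z (best of 0, -3, 0, 1); Player 1 gets -2.
- B → Column plays Z (best of 7, -4, 0, 9); Player 1 gets -1.
Among -5, -2, -1, the best is -1 at B. Subgame-perfect outcome: (B, Z) with payoffs (-1, 9).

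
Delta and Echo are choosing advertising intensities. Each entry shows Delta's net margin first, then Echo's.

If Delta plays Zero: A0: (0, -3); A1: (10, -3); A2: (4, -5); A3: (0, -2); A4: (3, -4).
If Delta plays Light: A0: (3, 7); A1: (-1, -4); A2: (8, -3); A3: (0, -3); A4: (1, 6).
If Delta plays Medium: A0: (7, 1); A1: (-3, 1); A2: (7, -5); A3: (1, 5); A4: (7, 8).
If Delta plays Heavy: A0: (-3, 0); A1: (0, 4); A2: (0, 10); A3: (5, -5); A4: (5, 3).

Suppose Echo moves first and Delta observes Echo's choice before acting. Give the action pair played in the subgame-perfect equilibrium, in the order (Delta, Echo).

(Medium, A4)

Backward induction with Echo moving first.
- A0: BR = Medium, leader payoff 1.
- A1: BR = Zero, leader payoff -3.
- A2: BR = Light, leader payoff -3.
- A3: BR = Heavy, leader payoff -5.
- A4: BR = Medium, leader payoff 8.
Echo's induced payoffs are 1, -3, -3, -5, 8, so Echo commits to A4. Subgame-perfect outcome: (Medium, A4) with payoffs (7, 8).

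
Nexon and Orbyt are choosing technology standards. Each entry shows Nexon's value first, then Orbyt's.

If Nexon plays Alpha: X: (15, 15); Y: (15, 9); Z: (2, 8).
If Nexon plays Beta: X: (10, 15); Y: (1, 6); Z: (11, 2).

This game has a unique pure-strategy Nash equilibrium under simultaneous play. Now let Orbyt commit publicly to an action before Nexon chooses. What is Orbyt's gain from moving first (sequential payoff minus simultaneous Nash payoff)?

0

Work backward from Nexon's decision.
- X: BR = Alpha, leader payoff 15.
- Y: BR = Alpha, leader payoff 9.
- Z: BR = Beta, leader payoff 2.
Among 15, 9, 2, the best is 15 at X. Subgame-perfect outcome: (Alpha, X) with payoffs (15, 15).
Now find the simultaneous Nash equilibrium.
Nexon's best replies: X→Alpha; Y→Alpha; Z→Beta.
Orbyt's best replies: Alpha→X; Beta→X.
Only (Alpha, X) has each player best-responding; Nash payoffs (15, 15).
Orbyt's commitment gain: 15 − 15 = 0.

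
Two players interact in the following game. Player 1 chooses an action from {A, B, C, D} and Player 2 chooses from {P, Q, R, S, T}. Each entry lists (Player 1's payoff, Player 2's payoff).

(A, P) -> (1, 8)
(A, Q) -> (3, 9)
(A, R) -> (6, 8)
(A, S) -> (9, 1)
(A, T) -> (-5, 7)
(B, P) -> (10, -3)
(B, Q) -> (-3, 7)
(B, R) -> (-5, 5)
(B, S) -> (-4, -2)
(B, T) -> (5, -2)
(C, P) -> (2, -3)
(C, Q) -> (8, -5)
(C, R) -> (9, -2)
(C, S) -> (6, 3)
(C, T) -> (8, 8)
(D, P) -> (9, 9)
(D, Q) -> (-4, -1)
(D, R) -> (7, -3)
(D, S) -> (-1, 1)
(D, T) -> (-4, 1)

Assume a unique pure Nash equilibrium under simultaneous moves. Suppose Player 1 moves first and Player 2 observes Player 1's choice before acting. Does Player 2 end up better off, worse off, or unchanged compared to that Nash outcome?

better off

Player 2 best-responds to each possible Player 1 move:
- A: BR = Q, leader payoff 3.
- B: BR = Q, leader payoff -3.
- C: BR = T, leader payoff 8.
- D: BR = P, leader payoff 9.
Player 1's induced payoffs are 3, -3, 8, 9, so Player 1 commits to D. Subgame-perfect outcome: (D, P) with payoffs (9, 9).
Now find the simultaneous Nash equilibrium.
Player 1's best replies: P→B; Q→C; R→C; S→A; T→C.
Player 2's best replies: A→Q; B→Q; C→T; D→P.
Only (C, T) has each player best-responding; Nash payoffs (8, 8).
Player 2 earns 9 sequentially versus 8 at the Nash outcome: better off.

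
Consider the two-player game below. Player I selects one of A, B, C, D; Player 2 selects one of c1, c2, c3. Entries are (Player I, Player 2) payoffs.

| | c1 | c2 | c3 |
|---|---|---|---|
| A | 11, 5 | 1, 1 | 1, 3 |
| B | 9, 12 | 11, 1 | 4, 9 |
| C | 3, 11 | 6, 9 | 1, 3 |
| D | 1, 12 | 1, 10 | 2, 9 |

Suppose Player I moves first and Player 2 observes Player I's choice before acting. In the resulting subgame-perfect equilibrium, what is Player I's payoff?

11

Solve by backward induction (Player I leads).
- A: Player 2 compares 5, 1, 3 and picks c1; Player I would get 11.
- B: Player 2 compares 12, 1, 9 and picks c1; Player I would get 9.
- C: Player 2 compares 11, 9, 3 and picks c1; Player I would get 3.
- D: Player 2 compares 12, 10, 9 and picks c1; Player I would get 1.
Player I's induced payoffs are 11, 9, 3, 1, so Player I commits to A. Subgame-perfect outcome: (A, c1) with payoffs (11, 5).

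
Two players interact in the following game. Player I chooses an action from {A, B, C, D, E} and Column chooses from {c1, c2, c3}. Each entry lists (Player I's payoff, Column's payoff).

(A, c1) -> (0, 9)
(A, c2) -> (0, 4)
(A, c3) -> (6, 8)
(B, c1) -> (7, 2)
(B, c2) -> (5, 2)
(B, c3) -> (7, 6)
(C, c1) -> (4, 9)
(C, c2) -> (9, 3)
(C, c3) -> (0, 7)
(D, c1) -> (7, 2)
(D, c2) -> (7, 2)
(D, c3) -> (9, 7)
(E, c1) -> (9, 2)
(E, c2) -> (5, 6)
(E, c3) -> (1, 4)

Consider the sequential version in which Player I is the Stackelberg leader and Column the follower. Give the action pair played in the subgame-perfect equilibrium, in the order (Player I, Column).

(D, c3)

Work backward from Column's decision.
- A: Column compares 9, 4, 8 and picks c1; Player I would get 0.
- B: Column compares 2, 2, 6 and picks c3; Player I would get 7.
- C: Column compares 9, 3, 7 and picks c1; Player I would get 4.
- D: Column compares 2, 2, 7 and picks c3; Player I would get 9.
- E: Column compares 2, 6, 4 and picks c2; Player I would get 5.
Player I's induced payoffs are 0, 7, 4, 9, 5, so Player I commits to D. Subgame-perfect outcome: (D, c3) with payoffs (9, 7).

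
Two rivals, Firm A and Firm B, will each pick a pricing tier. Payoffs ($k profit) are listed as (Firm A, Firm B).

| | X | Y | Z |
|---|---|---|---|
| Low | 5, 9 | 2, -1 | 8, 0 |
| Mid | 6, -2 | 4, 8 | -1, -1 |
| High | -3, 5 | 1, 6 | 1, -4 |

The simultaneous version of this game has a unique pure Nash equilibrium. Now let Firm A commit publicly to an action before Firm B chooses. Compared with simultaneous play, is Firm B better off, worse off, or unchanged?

Solve by backward induction (Firm A leads).
- Low: Firm B compares 9, -1, 0 and picks X; Firm A would get 5.
- Mid: Firm B compares -2, 8, -1 and picks Y; Firm A would get 4.
- High: Firm B compares 5, 6, -4 and picks Y; Firm A would get 1.
Firm A's induced payoffs are 5, 4, 1, so Firm A commits to Low. Subgame-perfect outcome: (Low, X) with payoffs (5, 9).
For the simultaneous game, intersect best replies.
Firm A's best replies: X→Mid; Y→Mid; Z→Low.
Firm B's best replies: Low→X; Mid→Y; High→Y.
The unique mutual best reply is (Mid, Y), giving (4, 8).
Firm B earns 9 sequentially versus 8 at the Nash outcome: better off.

better off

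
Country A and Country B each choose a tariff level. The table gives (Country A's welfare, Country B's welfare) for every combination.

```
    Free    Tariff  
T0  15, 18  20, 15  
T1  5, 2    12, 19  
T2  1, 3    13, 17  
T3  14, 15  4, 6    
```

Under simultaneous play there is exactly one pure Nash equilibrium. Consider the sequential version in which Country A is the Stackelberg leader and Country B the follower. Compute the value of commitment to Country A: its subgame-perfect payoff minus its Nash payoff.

Backward induction with Country A moving first.
- T0 → Country B plays Free (best of 18, 15); Country A gets 15.
- T1 → Country B plays Tariff (best of 2, 19); Country A gets 12.
- T2 → Country B plays Tariff (best of 3, 17); Country A gets 13.
- T3 → Country B plays Free (best of 15, 6); Country A gets 14.
Among 15, 12, 13, 14, the best is 15 at T0. Subgame-perfect outcome: (T0, Free) with payoffs (15, 18).
For the simultaneous game, intersect best replies.
Country A's best replies: Free→T0; Tariff→T0.
Country B's best replies: T0→Free; T1→Tariff; T2→Tariff; T3→Free.
The unique mutual best reply is (T0, Free), giving (15, 18).
Country A's commitment gain: 15 − 15 = 0.

0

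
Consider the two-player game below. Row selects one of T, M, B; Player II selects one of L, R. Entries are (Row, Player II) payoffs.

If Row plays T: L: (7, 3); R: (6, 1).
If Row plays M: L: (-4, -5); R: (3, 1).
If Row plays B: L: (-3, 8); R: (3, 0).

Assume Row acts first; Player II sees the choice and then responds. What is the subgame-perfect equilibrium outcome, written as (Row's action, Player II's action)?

(T, L)

Solve by backward induction (Row leads).
- T → Player II plays L (best of 3, 1); Row gets 7.
- M → Player II plays R (best of -5, 1); Row gets 3.
- B → Player II plays L (best of 8, 0); Row gets -3.
Row's induced payoffs are 7, 3, -3, so Row commits to T. Subgame-perfect outcome: (T, L) with payoffs (7, 3).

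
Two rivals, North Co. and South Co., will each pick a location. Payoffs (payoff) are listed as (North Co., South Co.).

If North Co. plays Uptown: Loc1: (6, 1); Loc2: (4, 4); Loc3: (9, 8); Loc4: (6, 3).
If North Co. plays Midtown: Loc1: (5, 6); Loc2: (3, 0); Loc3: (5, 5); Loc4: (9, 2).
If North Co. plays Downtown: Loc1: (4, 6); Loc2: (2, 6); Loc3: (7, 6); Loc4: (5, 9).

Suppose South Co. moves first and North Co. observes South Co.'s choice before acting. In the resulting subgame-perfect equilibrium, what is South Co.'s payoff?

North Co. best-responds to each possible South Co. move:
- Loc1: BR = Uptown, leader payoff 1.
- Loc2: BR = Uptown, leader payoff 4.
- Loc3: BR = Uptown, leader payoff 8.
- Loc4: BR = Midtown, leader payoff 2.
South Co.'s induced payoffs are 1, 4, 8, 2, so South Co. commits to Loc3. Subgame-perfect outcome: (Uptown, Loc3) with payoffs (9, 8).

8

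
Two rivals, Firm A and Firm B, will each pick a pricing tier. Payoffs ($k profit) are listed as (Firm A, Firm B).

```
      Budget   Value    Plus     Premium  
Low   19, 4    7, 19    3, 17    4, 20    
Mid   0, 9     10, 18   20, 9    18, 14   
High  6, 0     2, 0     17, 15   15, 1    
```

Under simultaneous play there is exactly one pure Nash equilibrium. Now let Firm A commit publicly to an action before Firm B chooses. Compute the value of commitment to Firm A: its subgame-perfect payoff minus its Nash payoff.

Backward induction with Firm A moving first.
- Low: Firm B compares 4, 19, 17, 20 and picks Premium; Firm A would get 4.
- Mid: Firm B compares 9, 18, 9, 14 and picks Value; Firm A would get 10.
- High: Firm B compares 0, 0, 15, 1 and picks Plus; Firm A would get 17.
Maximizing over 4, 10, 17, Firm A chooses High. Subgame-perfect outcome: (High, Plus) with payoffs (17, 15).
For the simultaneous game, intersect best replies.
Firm A's best replies: Budget→Low; Value→Mid; Plus→Mid; Premium→Mid.
Firm B's best replies: Low→Premium; Mid→Value; High→Plus.
Only (Mid, Value) has each player best-responding; Nash payoffs (10, 18).
Firm A's commitment gain: 17 − 10 = 7.

7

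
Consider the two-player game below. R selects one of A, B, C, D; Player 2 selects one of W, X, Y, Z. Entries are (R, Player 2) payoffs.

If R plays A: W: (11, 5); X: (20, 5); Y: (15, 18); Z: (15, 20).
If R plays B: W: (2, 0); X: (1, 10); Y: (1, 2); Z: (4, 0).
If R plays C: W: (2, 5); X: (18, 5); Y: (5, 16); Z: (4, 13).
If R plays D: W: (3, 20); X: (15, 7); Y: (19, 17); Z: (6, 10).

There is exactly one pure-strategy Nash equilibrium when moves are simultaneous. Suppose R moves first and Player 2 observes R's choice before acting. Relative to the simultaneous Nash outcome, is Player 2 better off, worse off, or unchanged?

Work backward from Player 2's decision.
- A → Player 2 plays Z (best of 5, 5, 18, 20); R gets 15.
- B → Player 2 plays X (best of 0, 10, 2, 0); R gets 1.
- C → Player 2 plays Y (best of 5, 5, 16, 13); R gets 5.
- D → Player 2 plays W (best of 20, 7, 17, 10); R gets 3.
R's induced payoffs are 15, 1, 5, 3, so R commits to A. Subgame-perfect outcome: (A, Z) with payoffs (15, 20).
For the simultaneous game, intersect best replies.
R's best replies: W→A; X→A; Y→D; Z→A.
Player 2's best replies: A→Z; B→X; C→Y; D→W.
Only (A, Z) has each player best-responding; Nash payoffs (15, 20).
Player 2 earns 20 sequentially versus 20 at the Nash outcome: unchanged.

unchanged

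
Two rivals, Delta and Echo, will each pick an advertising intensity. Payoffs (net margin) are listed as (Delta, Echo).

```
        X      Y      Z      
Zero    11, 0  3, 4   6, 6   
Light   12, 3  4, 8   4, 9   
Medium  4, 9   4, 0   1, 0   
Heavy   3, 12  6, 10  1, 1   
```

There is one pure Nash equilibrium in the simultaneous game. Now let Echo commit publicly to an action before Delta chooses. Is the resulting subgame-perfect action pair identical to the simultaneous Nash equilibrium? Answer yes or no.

Work backward from Delta's decision.
- X: BR = Light, leader payoff 3.
- Y: BR = Heavy, leader payoff 10.
- Z: BR = Zero, leader payoff 6.
Maximizing over 3, 10, 6, Echo chooses Y. Subgame-perfect outcome: (Heavy, Y) with payoffs (6, 10).
Under simultaneous play:
Delta's best replies: X→Light; Y→Heavy; Z→Zero.
Echo's best replies: Zero→Z; Light→Z; Medium→X; Heavy→X.
Only (Zero, Z) has each player best-responding; Nash payoffs (6, 6).
Sequential outcome (Heavy, Y) differs from the Nash profile (Zero, Z).

no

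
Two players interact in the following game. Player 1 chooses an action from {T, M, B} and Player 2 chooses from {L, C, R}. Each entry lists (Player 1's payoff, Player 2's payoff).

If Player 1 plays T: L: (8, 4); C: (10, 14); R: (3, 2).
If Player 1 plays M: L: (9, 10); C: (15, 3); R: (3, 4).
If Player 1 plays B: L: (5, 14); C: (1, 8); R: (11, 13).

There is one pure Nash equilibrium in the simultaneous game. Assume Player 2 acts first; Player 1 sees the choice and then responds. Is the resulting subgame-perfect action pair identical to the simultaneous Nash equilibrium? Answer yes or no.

Solve by backward induction (Player 2 leads).
- L → Player 1 plays M (best of 8, 9, 5); Player 2 gets 10.
- C → Player 1 plays M (best of 10, 15, 1); Player 2 gets 3.
- R → Player 1 plays B (best of 3, 3, 11); Player 2 gets 13.
Maximizing over 10, 3, 13, Player 2 chooses R. Subgame-perfect outcome: (B, R) with payoffs (11, 13).
Under simultaneous play:
Player 1's best replies: L→M; C→M; R→B.
Player 2's best replies: T→C; M→L; B→L.
The unique mutual best reply is (M, L), giving (9, 10).
Sequential outcome (B, R) differs from the Nash profile (M, L).

no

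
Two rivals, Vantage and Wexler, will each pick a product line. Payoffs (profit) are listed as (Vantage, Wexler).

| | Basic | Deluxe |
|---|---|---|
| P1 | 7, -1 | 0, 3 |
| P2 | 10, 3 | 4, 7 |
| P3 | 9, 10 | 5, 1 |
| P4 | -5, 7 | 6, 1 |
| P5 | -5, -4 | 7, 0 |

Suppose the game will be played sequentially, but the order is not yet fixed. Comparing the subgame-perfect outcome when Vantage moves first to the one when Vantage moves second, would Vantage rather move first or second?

second

If Vantage leads: Wexler's best replies are P1→Deluxe, P2→Deluxe, P3→Basic, P4→Basic, P5→Deluxe; Vantage's induced payoffs 0, 4, 9, -5, 7; outcome (P3, Basic), payoffs (9, 10).
If Wexler leads: Vantage's best replies are Basic→P2, Deluxe→P5; Wexler's induced payoffs 3, 0; outcome (P2, Basic), payoffs (10, 3).
Vantage gets 9 moving first and 10 moving second, so Vantage prefers to move second.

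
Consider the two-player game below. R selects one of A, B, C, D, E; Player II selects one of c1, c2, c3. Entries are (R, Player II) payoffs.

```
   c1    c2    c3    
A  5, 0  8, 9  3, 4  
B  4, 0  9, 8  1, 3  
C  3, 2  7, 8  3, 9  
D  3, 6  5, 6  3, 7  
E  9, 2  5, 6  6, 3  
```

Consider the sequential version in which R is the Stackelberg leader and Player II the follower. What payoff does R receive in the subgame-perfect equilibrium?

Work backward from Player II's decision.
- A → Player II plays c2 (best of 0, 9, 4); R gets 8.
- B → Player II plays c2 (best of 0, 8, 3); R gets 9.
- C → Player II plays c3 (best of 2, 8, 9); R gets 3.
- D → Player II plays c3 (best of 6, 6, 7); R gets 3.
- E → Player II plays c2 (best of 2, 6, 3); R gets 5.
Maximizing over 8, 9, 3, 3, 5, R chooses B. Subgame-perfect outcome: (B, c2) with payoffs (9, 8).

9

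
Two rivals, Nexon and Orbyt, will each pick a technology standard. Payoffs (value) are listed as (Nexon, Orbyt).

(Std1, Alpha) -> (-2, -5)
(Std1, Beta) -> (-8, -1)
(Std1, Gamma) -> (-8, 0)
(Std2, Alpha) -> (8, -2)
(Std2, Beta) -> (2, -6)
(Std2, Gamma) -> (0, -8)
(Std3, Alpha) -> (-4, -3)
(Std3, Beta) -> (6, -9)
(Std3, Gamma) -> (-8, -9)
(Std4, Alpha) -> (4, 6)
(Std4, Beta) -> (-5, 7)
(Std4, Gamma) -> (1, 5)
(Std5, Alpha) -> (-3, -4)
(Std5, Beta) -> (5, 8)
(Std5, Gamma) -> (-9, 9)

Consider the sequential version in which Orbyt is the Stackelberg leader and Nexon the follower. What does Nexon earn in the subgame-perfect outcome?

Nexon best-responds to each possible Orbyt move:
- Alpha: Nexon compares -2, 8, -4, 4, -3 and picks Std2; Orbyt would get -2.
- Beta: Nexon compares -8, 2, 6, -5, 5 and picks Std3; Orbyt would get -9.
- Gamma: Nexon compares -8, 0, -8, 1, -9 and picks Std4; Orbyt would get 5.
Among -2, -9, 5, the best is 5 at Gamma. Subgame-perfect outcome: (Std4, Gamma) with payoffs (1, 5).

1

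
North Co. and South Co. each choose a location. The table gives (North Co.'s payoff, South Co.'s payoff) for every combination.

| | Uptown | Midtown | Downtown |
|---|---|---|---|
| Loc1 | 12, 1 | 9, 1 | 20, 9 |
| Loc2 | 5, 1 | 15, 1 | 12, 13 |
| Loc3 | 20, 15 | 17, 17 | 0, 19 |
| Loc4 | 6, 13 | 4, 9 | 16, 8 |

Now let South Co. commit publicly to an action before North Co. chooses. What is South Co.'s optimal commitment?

Midtown

North Co. best-responds to each possible South Co. move:
- Uptown → North Co. plays Loc3 (best of 12, 5, 20, 6); South Co. gets 15.
- Midtown → North Co. plays Loc3 (best of 9, 15, 17, 4); South Co. gets 17.
- Downtown → North Co. plays Loc1 (best of 20, 12, 0, 16); South Co. gets 9.
South Co.'s induced payoffs are 15, 17, 9, so South Co. commits to Midtown. Subgame-perfect outcome: (Loc3, Midtown) with payoffs (17, 17).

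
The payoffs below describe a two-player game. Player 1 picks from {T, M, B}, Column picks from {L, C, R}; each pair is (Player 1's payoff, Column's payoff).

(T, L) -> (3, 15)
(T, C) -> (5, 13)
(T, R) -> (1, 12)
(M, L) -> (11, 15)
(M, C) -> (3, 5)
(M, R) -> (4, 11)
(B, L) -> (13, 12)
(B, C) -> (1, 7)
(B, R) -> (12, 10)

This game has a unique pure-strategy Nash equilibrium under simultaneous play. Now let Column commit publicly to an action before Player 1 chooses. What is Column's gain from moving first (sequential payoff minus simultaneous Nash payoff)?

Solve by backward induction (Column leads).
- L: BR = B, leader payoff 12.
- C: BR = T, leader payoff 13.
- R: BR = B, leader payoff 10.
Column's induced payoffs are 12, 13, 10, so Column commits to C. Subgame-perfect outcome: (T, C) with payoffs (5, 13).
Now find the simultaneous Nash equilibrium.
Player 1's best replies: L→B; C→T; R→B.
Column's best replies: T→L; M→L; B→L.
Only (B, L) has each player best-responding; Nash payoffs (13, 12).
Column's commitment gain: 13 − 12 = 1.

1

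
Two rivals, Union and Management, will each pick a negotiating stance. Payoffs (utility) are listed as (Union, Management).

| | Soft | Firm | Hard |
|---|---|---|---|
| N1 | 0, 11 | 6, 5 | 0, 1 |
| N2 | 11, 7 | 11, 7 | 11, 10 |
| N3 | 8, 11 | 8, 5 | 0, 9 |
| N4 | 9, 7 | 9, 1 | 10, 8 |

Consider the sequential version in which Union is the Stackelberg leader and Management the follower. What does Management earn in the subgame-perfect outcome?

10

Management best-responds to each possible Union move:
- N1: Management compares 11, 5, 1 and picks Soft; Union would get 0.
- N2: Management compares 7, 7, 10 and picks Hard; Union would get 11.
- N3: Management compares 11, 5, 9 and picks Soft; Union would get 8.
- N4: Management compares 7, 1, 8 and picks Hard; Union would get 10.
Among 0, 11, 8, 10, the best is 11 at N2. Subgame-perfect outcome: (N2, Hard) with payoffs (11, 10).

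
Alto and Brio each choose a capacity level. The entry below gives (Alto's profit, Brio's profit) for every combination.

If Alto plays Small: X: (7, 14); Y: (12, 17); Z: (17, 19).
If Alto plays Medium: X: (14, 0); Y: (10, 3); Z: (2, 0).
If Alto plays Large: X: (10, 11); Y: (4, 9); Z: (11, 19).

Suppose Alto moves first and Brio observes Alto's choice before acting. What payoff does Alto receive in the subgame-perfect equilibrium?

17

Solve by backward induction (Alto leads).
- Small → Brio plays Z (best of 14, 17, 19); Alto gets 17.
- Medium → Brio plays Y (best of 0, 3, 0); Alto gets 10.
- Large → Brio plays Z (best of 11, 9, 19); Alto gets 11.
Alto's induced payoffs are 17, 10, 11, so Alto commits to Small. Subgame-perfect outcome: (Small, Z) with payoffs (17, 19).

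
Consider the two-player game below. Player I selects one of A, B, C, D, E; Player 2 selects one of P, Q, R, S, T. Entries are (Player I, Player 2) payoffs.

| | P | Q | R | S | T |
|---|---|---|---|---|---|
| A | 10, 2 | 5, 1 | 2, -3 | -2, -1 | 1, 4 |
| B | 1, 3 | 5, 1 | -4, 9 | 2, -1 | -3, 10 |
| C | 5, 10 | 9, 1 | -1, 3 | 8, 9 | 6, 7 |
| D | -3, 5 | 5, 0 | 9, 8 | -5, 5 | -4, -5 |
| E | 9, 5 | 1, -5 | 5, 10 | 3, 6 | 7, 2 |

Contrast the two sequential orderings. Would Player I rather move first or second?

first

If Player I leads: Player 2's best replies are A→T, B→T, C→P, D→R, E→R; Player I's induced payoffs 1, -3, 5, 9, 5; outcome (D, R), payoffs (9, 8).
If Player 2 leads: Player I's best replies are P→A, Q→C, R→D, S→C, T→E; Player 2's induced payoffs 2, 1, 8, 9, 2; outcome (C, S), payoffs (8, 9).
Player I gets 9 moving first and 8 moving second, so Player I prefers to move first.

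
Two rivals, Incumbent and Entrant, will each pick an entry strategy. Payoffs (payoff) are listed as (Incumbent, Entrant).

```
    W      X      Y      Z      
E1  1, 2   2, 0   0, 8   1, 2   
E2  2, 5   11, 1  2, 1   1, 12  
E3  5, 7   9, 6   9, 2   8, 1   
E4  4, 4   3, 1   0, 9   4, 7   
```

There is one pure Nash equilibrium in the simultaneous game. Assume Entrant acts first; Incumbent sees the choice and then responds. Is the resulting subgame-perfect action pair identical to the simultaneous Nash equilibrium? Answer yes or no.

yes

Backward induction with Entrant moving first.
- W: BR = E3, leader payoff 7.
- X: BR = E2, leader payoff 1.
- Y: BR = E3, leader payoff 2.
- Z: BR = E3, leader payoff 1.
Among 7, 1, 2, 1, the best is 7 at W. Subgame-perfect outcome: (E3, W) with payoffs (5, 7).
Now find the simultaneous Nash equilibrium.
Incumbent's best replies: W→E3; X→E2; Y→E3; Z→E3.
Entrant's best replies: E1→Y; E2→Z; E3→W; E4→Y.
Only (E3, W) has each player best-responding; Nash payoffs (5, 7).
Sequential outcome (E3, W) coincides with the Nash profile (E3, W).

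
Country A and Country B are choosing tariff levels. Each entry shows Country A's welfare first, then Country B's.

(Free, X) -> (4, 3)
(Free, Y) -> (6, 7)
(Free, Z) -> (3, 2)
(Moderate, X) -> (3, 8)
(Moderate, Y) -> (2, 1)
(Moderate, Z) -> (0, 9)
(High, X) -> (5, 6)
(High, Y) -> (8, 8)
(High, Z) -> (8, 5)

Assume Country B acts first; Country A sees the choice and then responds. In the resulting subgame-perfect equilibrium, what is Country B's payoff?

8

Solve by backward induction (Country B leads).
- X: BR = High, leader payoff 6.
- Y: BR = High, leader payoff 8.
- Z: BR = High, leader payoff 5.
Maximizing over 6, 8, 5, Country B chooses Y. Subgame-perfect outcome: (High, Y) with payoffs (8, 8).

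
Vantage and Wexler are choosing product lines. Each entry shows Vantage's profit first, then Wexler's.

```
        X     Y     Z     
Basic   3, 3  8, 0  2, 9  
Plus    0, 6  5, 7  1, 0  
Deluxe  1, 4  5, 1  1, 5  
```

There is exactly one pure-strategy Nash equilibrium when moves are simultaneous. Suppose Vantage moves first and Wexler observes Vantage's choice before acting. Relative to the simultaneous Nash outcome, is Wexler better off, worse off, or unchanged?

worse off

Work backward from Wexler's decision.
- Basic: Wexler compares 3, 0, 9 and picks Z; Vantage would get 2.
- Plus: Wexler compares 6, 7, 0 and picks Y; Vantage would get 5.
- Deluxe: Wexler compares 4, 1, 5 and picks Z; Vantage would get 1.
Among 2, 5, 1, the best is 5 at Plus. Subgame-perfect outcome: (Plus, Y) with payoffs (5, 7).
Under simultaneous play:
Vantage's best replies: X→Basic; Y→Basic; Z→Basic.
Wexler's best replies: Basic→Z; Plus→Y; Deluxe→Z.
The unique mutual best reply is (Basic, Z), giving (2, 9).
Wexler earns 7 sequentially versus 9 at the Nash outcome: worse off.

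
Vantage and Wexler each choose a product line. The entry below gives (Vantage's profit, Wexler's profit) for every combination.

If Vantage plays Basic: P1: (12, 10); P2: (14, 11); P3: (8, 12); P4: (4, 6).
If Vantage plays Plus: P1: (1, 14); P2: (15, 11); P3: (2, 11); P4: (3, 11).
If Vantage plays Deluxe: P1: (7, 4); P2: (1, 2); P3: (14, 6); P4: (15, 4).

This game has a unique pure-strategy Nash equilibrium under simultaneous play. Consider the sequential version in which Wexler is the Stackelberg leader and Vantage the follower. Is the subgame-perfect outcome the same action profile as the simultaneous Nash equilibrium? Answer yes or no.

no

Backward induction with Wexler moving first.
- P1: BR = Basic, leader payoff 10.
- P2: BR = Plus, leader payoff 11.
- P3: BR = Deluxe, leader payoff 6.
- P4: BR = Deluxe, leader payoff 4.
Maximizing over 10, 11, 6, 4, Wexler chooses P2. Subgame-perfect outcome: (Plus, P2) with payoffs (15, 11).
Now find the simultaneous Nash equilibrium.
Vantage's best replies: P1→Basic; P2→Plus; P3→Deluxe; P4→Deluxe.
Wexler's best replies: Basic→P3; Plus→P1; Deluxe→P3.
Only (Deluxe, P3) has each player best-responding; Nash payoffs (14, 6).
Sequential outcome (Plus, P2) differs from the Nash profile (Deluxe, P3).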